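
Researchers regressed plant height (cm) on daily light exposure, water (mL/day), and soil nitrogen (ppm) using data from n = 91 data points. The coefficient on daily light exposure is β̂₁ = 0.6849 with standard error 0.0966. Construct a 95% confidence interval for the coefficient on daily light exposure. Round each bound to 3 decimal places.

(0.493, 0.877)

df = n − k − 1 = 91 − 3 − 1 = 87.
t* = t_{0.025, 87} = 1.987608.
Margin = t* × SE = 1.987608 × 0.0966 = 0.19200.
CI: 0.6849 ± 0.19200 → (0.493, 0.877).
With 95% confidence, each one-unit increase in daily light exposure is associated with a change of between 0.493 and 0.877 cm in plant height, holding the other predictors fixed.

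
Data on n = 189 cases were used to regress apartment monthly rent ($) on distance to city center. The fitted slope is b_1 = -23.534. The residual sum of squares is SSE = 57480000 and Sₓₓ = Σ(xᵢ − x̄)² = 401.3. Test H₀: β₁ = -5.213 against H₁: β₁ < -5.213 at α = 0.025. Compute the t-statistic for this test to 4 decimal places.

MSE = SSE/(n − 2) = 57480000/187 = 307380.
SE(b_1) = √(MSE/Sₓₓ) = √(307380/401.3) = 27.676.
t = (-23.534 − (-5.213)) / 27.676 = -0.6620.
df = n − 2 = 187.
One-sided p ≈ 0.2544, which is ≥ 0.025, so fail to reject H₀.
The data do not give significant evidence that the true slope on distance to city center is below -5.213 $ per unit.

t = -0.6620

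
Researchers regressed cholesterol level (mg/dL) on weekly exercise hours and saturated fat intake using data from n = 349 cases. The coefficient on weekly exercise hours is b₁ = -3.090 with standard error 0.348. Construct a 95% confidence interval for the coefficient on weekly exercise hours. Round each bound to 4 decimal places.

(-3.7745, -2.4055)

df = n − k − 1 = 349 − 2 − 1 = 346.
t* = t_{0.025, 346} = 1.966844.
Margin = t* × SE = 1.966844 × 0.348 = 0.684462.
CI: -3.090 ± 0.684462 → (-3.7745, -2.4055).
With 95% confidence, each one-unit increase in weekly exercise hours is associated with a change of between -3.7745 and -2.4055 mg/dL in cholesterol level, holding the other predictors fixed.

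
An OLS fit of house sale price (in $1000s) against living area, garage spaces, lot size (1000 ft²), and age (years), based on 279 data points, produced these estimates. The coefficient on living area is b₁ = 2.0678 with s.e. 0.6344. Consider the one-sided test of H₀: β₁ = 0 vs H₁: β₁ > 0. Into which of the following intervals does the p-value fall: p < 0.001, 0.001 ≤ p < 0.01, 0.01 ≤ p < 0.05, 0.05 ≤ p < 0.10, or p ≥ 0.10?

p < 0.001

t = 2.0678 / 0.6344 = 3.259.
df = n − k − 1 = 279 − 4 − 1 = 274.
One-sided p = P(T_{274} > t) ≈ 0.0006.
So p < 0.001.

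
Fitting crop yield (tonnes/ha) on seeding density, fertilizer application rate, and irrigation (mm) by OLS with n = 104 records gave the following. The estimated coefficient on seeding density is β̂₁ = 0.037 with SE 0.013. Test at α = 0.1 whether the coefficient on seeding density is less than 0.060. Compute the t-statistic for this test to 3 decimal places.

H₀: β₁ = 0.060 vs H₁: β₁ < 0.060.
t = (β̂₁ − β₁⁰)/SE = (0.037 − 0.060) / 0.013 = -1.769.
df = n − k − 1 = 104 − 3 − 1 = 100.
One-sided p ≈ 0.0400, which is < 0.1, so reject H₀.
There is evidence that the true slope on seeding density is below 0.060 tonnes/ha per unit, holding the other predictors fixed.

t = -1.769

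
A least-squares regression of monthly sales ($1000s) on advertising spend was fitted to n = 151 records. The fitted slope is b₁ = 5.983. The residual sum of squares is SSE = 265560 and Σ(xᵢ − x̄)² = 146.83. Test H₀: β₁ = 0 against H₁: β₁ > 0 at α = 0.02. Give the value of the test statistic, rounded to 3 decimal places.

MSE = SSE/(n − 2) = 265560/149 = 1782.28.
SE(b₁) = √(MSE/Sₓₓ) = √(1782.28/146.83) = 3.48402.
t = 5.983 / 3.48402 = 1.717.
df = n − 2 = 149.
One-sided p ≈ 0.0440, which is ≥ 0.02, so fail to reject H₀.
The data do not give significant evidence that the true slope on advertising spend is positive.

t = 1.717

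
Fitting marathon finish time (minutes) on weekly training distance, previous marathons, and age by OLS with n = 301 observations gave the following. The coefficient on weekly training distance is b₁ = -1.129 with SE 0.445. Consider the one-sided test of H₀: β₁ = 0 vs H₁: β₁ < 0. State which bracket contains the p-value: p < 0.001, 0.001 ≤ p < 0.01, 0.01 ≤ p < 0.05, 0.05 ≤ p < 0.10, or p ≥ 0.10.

t = -1.129 / 0.445 = -2.537.
df = n − k − 1 = 301 − 3 − 1 = 297.
One-sided p = P(T_{297} < t) ≈ 0.0058.
So 0.001 ≤ p < 0.01.

0.001 ≤ p < 0.01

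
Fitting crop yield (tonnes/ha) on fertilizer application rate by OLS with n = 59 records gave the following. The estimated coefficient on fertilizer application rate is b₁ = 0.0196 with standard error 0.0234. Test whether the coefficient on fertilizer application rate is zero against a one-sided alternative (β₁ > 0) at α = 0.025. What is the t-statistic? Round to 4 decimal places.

t = 0.8376

H₀: β₁ = 0 vs H₁: β₁ > 0.
t = (b₁ − β₁⁰)/SE = 0.0196 / 0.0234 = 0.8376.
df = n − 2 = 59 − 2 = 57.
One-sided p ≈ 0.2029, which is ≥ 0.025, so fail to reject H₀.
The data do not give significant evidence that the true slope on fertilizer application rate is positive.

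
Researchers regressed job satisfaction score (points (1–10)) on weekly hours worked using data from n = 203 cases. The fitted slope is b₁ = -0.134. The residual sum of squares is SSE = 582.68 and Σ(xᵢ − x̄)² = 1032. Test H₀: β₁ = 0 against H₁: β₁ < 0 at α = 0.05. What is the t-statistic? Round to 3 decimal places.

MSE = SSE/(n − 2) = 582.68/201 = 2.89891.
SE(b₁) = √(MSE/Sₓₓ) = √(2.89891/1032) = 0.0530002.
t = -0.134 / 0.0530002 = -2.528.
df = n − 2 = 201.
One-sided p ≈ 0.0061, which is < 0.05, so reject H₀.
There is evidence that the true slope on weekly hours worked is negative.

t = -2.528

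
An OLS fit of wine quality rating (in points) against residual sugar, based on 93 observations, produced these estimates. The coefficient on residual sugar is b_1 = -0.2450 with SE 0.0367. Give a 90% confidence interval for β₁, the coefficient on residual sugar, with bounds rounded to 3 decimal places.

(-0.306, -0.184)

df = n − 2 = 93 − 2 = 91.
t* = t_{0.05, 91} = 1.661771.
Margin = t* × SE = 1.661771 × 0.0367 = 0.06099.
CI: -0.2450 ± 0.06099 → (-0.306, -0.184).
With 90% confidence, each one-unit increase in residual sugar is associated with a change of between -0.306 and -0.184 points in wine quality rating.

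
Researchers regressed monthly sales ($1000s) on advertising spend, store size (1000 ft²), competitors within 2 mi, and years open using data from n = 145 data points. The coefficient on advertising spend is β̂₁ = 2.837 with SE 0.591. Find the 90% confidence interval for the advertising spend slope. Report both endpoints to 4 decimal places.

(1.8584, 3.8156)

df = n − k − 1 = 145 − 4 − 1 = 140.
t* = t_{0.05, 140} = 1.655811.
Margin = t* × SE = 1.655811 × 0.591 = 0.978584.
CI: 2.837 ± 0.978584 → (1.8584, 3.8156).
With 90% confidence, each one-unit increase in advertising spend is associated with a change of between 1.8584 and 3.8156 $1000s in monthly sales, holding the other predictors fixed.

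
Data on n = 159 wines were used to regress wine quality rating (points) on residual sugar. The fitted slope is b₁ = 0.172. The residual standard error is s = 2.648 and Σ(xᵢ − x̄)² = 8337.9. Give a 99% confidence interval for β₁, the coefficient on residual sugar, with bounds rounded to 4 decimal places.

(0.0964, 0.2476)

SE(b₁) = s/√Sₓₓ = 2.648/√8337.9 = 0.0289994.
df = n − 2 = 157.
t* = t_{0.005, 157} = 2.607506.
Margin = t* × SE = 2.607506 × 0.0289994 = 0.075616.
CI: 0.172 ± 0.075616 → (0.0964, 0.2476).
With 99% confidence, each one-unit increase in residual sugar is associated with a change of between 0.0964 and 0.2476 points in wine quality rating.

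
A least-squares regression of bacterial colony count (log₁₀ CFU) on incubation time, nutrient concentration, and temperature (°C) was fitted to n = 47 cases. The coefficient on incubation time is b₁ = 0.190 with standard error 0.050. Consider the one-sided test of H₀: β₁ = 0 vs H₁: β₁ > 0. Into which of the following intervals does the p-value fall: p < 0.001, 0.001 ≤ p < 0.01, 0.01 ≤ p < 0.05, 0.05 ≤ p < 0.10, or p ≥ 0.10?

p < 0.001

t = 0.190 / 0.050 = 3.800.
df = n − k − 1 = 47 − 3 − 1 = 43.
One-sided p = P(T_{43} > t) ≈ 0.0002.
So p < 0.001.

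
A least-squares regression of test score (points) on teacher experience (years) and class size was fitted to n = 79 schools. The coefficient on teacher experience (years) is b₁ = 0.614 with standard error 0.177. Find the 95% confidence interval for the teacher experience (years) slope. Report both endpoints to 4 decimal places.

df = n − k − 1 = 79 − 2 − 1 = 76.
t* = t_{0.025, 76} = 1.991673.
Margin = t* × SE = 1.991673 × 0.177 = 0.352526.
CI: 0.614 ± 0.352526 → (0.2615, 0.9665).
With 95% confidence, each one-unit increase in teacher experience (years) is associated with a change of between 0.2615 and 0.9665 points in test score, holding the other predictors fixed.

(0.2615, 0.9665)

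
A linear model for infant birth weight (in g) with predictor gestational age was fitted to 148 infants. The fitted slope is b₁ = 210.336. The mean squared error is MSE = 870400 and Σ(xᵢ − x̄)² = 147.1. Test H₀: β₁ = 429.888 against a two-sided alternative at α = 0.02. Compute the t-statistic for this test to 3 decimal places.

t = -2.854

SE(b₁) = √(MSE/Sₓₓ) = √(870400/147.1) = 76.9224.
t = (210.336 − 429.888) / 76.9224 = -2.854.
df = n − 2 = 146.
Two-sided p ≈ 0.0049, which is < 0.02, so reject H₀.
There is evidence that the true slope on gestational age differs from 429.888 g per unit.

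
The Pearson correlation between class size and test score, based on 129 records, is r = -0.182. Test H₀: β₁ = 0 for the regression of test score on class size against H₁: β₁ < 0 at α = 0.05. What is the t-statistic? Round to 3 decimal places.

t = r·√(n − 2)/√(1 − r²) = -0.182·√127/√0.966876 = -2.086.
df = n − 2 = 127.
One-sided p ≈ 0.0195, which is < 0.05, so reject H₀.
There is evidence of a linear association between class size and test score.

t = -2.086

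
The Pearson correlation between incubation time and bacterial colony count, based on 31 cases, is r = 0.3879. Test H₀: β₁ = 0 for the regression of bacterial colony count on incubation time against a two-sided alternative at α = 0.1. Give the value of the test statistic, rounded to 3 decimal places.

t = r·√(n − 2)/√(1 − r²) = 0.3879·√29/√0.849534 = 2.266.
df = n − 2 = 29.
Two-sided p ≈ 0.0311, which is < 0.1, so reject H₀.
There is evidence of a linear association between incubation time and bacterial colony count.

t = 2.266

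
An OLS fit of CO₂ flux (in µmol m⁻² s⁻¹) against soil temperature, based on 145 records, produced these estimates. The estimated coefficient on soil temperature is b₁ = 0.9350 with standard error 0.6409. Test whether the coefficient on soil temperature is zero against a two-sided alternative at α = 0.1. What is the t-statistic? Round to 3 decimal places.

t = 1.459

H₀: β₁ = 0 vs H₁: β₁ ≠ 0.
t = (b₁ − β₁⁰)/SE = 0.9350 / 0.6409 = 1.459.
df = n − 2 = 145 − 2 = 143.
Two-sided p ≈ 0.1468, which is ≥ 0.1, so fail to reject H₀.
The data do not give significant evidence of an association between soil temperature and CO₂ flux.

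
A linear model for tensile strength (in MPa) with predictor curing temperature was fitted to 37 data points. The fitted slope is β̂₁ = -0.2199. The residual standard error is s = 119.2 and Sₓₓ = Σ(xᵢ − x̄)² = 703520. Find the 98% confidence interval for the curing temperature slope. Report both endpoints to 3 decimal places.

SE(β̂₁) = s/√Sₓₓ = 119.2/√703520 = 0.142114.
df = n − 2 = 35.
t* = t_{0.01, 35} = 2.437723.
Margin = t* × SE = 2.437723 × 0.142114 = 0.34644.
CI: -0.2199 ± 0.34644 → (-0.566, 0.127).
With 98% confidence, each one-unit increase in curing temperature is associated with a change of between -0.566 and 0.127 MPa in tensile strength.

(-0.566, 0.127)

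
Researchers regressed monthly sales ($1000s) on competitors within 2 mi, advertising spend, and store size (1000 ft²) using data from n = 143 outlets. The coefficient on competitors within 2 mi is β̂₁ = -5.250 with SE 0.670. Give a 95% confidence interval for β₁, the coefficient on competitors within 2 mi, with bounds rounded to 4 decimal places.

df = n − k − 1 = 143 − 3 − 1 = 139.
t* = t_{0.025, 139} = 1.977178.
Margin = t* × SE = 1.977178 × 0.670 = 1.324709.
CI: -5.250 ± 1.324709 → (-6.5747, -3.9253).
With 95% confidence, each one-unit increase in competitors within 2 mi is associated with a change of between -6.5747 and -3.9253 $1000s in monthly sales, holding the other predictors fixed.

(-6.5747, -3.9253)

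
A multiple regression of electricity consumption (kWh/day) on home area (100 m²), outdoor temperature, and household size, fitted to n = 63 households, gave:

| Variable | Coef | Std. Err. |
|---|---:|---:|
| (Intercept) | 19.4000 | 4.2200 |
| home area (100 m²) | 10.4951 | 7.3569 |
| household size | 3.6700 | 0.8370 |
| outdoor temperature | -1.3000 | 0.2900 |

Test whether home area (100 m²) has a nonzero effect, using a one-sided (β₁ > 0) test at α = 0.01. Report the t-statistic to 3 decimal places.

Read off: b = 10.4951, SE = 7.3569 for home area (100 m²).
H₀: β₁ = 0 vs H₁: β₁ > 0.
t = 10.4951 / 7.3569 = 1.427.
df = n − k − 1 = 63 − 3 − 1 = 59.
One-sided p ≈ 0.0795, which is ≥ 0.01, so fail to reject H₀.
The data do not give significant evidence that the true slope on home area (100 m²) is positive, holding the other predictors fixed.

t = 1.427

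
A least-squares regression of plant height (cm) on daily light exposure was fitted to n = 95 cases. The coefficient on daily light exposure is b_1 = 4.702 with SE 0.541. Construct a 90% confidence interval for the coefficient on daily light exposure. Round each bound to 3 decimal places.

df = n − 2 = 95 − 2 = 93.
t* = t_{0.05, 93} = 1.661404.
Margin = t* × SE = 1.661404 × 0.541 = 0.89882.
CI: 4.702 ± 0.89882 → (3.803, 5.601).
With 90% confidence, each one-unit increase in daily light exposure is associated with a change of between 3.803 and 5.601 cm in plant height.

(3.803, 5.601)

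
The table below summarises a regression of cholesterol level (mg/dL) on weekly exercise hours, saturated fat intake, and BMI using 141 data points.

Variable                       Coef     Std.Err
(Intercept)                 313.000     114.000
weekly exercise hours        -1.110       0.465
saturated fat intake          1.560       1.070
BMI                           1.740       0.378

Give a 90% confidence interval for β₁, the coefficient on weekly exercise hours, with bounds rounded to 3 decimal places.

Read off: b = -1.110, SE = 0.465 for weekly exercise hours.
df = n − k − 1 = 141 − 3 − 1 = 137.
t* = t_{0.05, 137} = 1.656052.
Margin = t* × SE = 1.656052 × 0.465 = 0.77006.
CI: -1.110 ± 0.77006 → (-1.880, -0.340).

(-1.880, -0.340)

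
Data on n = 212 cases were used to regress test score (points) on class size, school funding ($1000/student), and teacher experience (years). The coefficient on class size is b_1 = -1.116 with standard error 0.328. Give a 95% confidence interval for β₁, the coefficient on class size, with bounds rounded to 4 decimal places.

df = n − k − 1 = 212 − 3 − 1 = 208.
t* = t_{0.025, 208} = 1.971435.
Margin = t* × SE = 1.971435 × 0.328 = 0.646631.
CI: -1.116 ± 0.646631 → (-1.7626, -0.4694).
With 95% confidence, each one-unit increase in class size is associated with a change of between -1.7626 and -0.4694 points in test score, holding the other predictors fixed.

(-1.7626, -0.4694)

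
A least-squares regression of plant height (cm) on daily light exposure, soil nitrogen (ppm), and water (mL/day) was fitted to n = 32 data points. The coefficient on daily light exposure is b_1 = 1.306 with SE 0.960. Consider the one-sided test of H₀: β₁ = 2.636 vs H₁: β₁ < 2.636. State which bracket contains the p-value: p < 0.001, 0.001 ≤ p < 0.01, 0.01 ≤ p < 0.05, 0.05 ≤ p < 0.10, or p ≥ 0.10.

t = (1.306 − 2.636) / 0.960 = -1.385.
df = n − k − 1 = 32 − 3 − 1 = 28.
One-sided p = P(T_{28} < t) ≈ 0.0884.
So 0.05 ≤ p < 0.10.

0.05 ≤ p < 0.10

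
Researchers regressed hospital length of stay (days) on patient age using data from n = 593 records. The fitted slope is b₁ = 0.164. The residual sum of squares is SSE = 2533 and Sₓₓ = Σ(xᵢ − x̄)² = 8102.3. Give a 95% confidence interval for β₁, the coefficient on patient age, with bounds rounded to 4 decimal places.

(0.1188, 0.2092)

MSE = SSE/(n − 2) = 2533/591 = 4.28596.
SE(b₁) = √(MSE/Sₓₓ) = √(4.28596/8102.3) = 0.0229996.
df = n − 2 = 591.
t* = t_{0.025, 591} = 1.963986.
Margin = t* × SE = 1.963986 × 0.0229996 = 0.045171.
CI: 0.164 ± 0.045171 → (0.1188, 0.2092).
With 95% confidence, each one-unit increase in patient age is associated with a change of between 0.1188 and 0.2092 days in hospital length of stay.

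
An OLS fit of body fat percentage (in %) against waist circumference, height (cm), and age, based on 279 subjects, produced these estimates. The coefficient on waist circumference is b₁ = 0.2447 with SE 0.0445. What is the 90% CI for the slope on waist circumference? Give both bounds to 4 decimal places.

df = n − k − 1 = 279 − 3 − 1 = 275.
t* = t_{0.05, 275} = 1.650413.
Margin = t* × SE = 1.650413 × 0.0445 = 0.073443.
CI: 0.2447 ± 0.073443 → (0.1713, 0.3181).
With 90% confidence, each one-unit increase in waist circumference is associated with a change of between 0.1713 and 0.3181 % in body fat percentage, holding the other predictors fixed.

(0.1713, 0.3181)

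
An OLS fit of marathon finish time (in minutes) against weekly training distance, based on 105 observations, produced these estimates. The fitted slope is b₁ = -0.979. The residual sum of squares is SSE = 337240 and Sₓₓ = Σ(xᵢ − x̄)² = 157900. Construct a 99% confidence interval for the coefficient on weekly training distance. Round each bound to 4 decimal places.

(-1.3569, -0.6011)

MSE = SSE/(n − 2) = 337240/103 = 3274.17.
SE(b₁) = √(MSE/Sₓₓ) = √(3274.17/157900) = 0.143999.
df = n − 2 = 103.
t* = t_{0.005, 103} = 2.624407.
Margin = t* × SE = 2.624407 × 0.143999 = 0.377912.
CI: -0.979 ± 0.377912 → (-1.3569, -0.6011).
With 99% confidence, each one-unit increase in weekly training distance is associated with a change of between -1.3569 and -0.6011 minutes in marathon finish time.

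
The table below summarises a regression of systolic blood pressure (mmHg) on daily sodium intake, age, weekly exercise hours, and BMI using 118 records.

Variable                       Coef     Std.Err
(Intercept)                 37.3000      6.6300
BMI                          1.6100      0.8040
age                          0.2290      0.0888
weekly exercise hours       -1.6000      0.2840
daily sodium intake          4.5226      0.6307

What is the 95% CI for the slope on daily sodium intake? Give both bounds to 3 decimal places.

Read off: b = 4.5226, SE = 0.6307 for daily sodium intake.
df = n − k − 1 = 118 − 4 − 1 = 113.
t* = t_{0.025, 113} = 1.98118.
Margin = t* × SE = 1.98118 × 0.6307 = 1.24953.
CI: 4.5226 ± 1.24953 → (3.273, 5.772).

(3.273, 5.772)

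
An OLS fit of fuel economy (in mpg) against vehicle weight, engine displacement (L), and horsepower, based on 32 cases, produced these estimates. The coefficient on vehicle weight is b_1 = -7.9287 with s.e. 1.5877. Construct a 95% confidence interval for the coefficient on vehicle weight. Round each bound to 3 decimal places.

(-11.181, -4.676)

df = n − k − 1 = 32 − 3 − 1 = 28.
t* = t_{0.025, 28} = 2.048407.
Margin = t* × SE = 2.048407 × 1.5877 = 3.25226.
CI: -7.9287 ± 3.25226 → (-11.181, -4.676).
With 95% confidence, each one-unit increase in vehicle weight is associated with a change of between -11.181 and -4.676 mpg in fuel economy, holding the other predictors fixed.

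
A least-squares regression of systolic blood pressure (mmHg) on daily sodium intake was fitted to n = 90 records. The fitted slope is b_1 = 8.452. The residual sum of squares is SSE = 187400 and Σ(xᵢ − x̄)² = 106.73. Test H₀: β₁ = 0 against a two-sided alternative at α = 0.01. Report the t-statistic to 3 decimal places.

t = 1.892

MSE = SSE/(n − 2) = 187400/88 = 2129.55.
SE(b_1) = √(MSE/Sₓₓ) = √(2129.55/106.73) = 4.46684.
t = 8.452 / 4.46684 = 1.892.
df = n − 2 = 88.
Two-sided p ≈ 0.0618, which is ≥ 0.01, so fail to reject H₀.
The data do not give significant evidence of an association between daily sodium intake and systolic blood pressure.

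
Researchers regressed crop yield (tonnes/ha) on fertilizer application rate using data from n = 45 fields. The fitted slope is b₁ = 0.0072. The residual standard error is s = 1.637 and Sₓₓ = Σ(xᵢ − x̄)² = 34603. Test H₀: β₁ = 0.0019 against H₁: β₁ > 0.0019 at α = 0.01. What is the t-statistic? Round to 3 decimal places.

t = 0.602

SE(b₁) = s/√Sₓₓ = 1.637/√34603 = 0.00880019.
t = (0.0072 − 0.0019) / 0.00880019 = 0.602.
df = n − 2 = 43.
One-sided p ≈ 0.2751, which is ≥ 0.01, so fail to reject H₀.
The data do not give significant evidence that the true slope on fertilizer application rate exceeds 0.0019 tonnes/ha per unit.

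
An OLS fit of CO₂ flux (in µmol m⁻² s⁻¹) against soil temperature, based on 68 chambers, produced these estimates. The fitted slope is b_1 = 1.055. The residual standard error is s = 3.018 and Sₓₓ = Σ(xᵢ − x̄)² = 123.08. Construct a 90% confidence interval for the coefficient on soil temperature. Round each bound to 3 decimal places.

SE(b_1) = s/√Sₓₓ = 3.018/√123.08 = 0.272035.
df = n − 2 = 66.
t* = t_{0.05, 66} = 1.668271.
Margin = t* × SE = 1.668271 × 0.272035 = 0.45383.
CI: 1.055 ± 0.45383 → (0.601, 1.509).
With 90% confidence, each one-unit increase in soil temperature is associated with a change of between 0.601 and 1.509 µmol m⁻² s⁻¹ in CO₂ flux.

(0.601, 1.509)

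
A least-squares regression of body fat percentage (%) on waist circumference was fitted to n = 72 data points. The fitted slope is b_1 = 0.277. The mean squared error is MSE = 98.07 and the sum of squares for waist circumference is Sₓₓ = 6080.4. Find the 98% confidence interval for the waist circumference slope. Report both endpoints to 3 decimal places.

(-0.025, 0.579)

SE(b_1) = √(MSE/Sₓₓ) = √(98.07/6080.4) = 0.127.
df = n − 2 = 70.
t* = t_{0.01, 70} = 2.380807.
Margin = t* × SE = 2.380807 × 0.127 = 0.30236.
CI: 0.277 ± 0.30236 → (-0.025, 0.579).
With 98% confidence, each one-unit increase in waist circumference is associated with a change of between -0.025 and 0.579 % in body fat percentage.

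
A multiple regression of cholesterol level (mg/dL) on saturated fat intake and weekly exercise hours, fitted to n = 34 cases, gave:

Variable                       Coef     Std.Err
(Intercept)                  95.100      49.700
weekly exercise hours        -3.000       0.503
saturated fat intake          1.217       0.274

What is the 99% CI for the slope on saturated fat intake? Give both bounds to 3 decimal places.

(0.465, 1.969)

Read off: b = 1.217, SE = 0.274 for saturated fat intake.
df = n − k − 1 = 34 − 2 − 1 = 31.
t* = t_{0.005, 31} = 2.744042.
Margin = t* × SE = 2.744042 × 0.274 = 0.75187.
CI: 1.217 ± 0.75187 → (0.465, 1.969).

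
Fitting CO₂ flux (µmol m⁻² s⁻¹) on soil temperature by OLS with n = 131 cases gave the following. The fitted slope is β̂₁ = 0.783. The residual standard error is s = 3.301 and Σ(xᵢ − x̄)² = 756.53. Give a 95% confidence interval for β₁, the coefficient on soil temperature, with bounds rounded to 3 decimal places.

(0.546, 1.020)

SE(β̂₁) = s/√Sₓₓ = 3.301/√756.53 = 0.120014.
df = n − 2 = 129.
t* = t_{0.025, 129} = 1.978524.
Margin = t* × SE = 1.978524 × 0.120014 = 0.23745.
CI: 0.783 ± 0.23745 → (0.546, 1.020).
With 95% confidence, each one-unit increase in soil temperature is associated with a change of between 0.546 and 1.020 µmol m⁻² s⁻¹ in CO₂ flux.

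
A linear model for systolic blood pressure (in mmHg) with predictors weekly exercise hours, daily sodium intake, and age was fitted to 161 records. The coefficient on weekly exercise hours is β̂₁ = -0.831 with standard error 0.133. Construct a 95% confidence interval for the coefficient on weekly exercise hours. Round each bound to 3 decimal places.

df = n − k − 1 = 161 − 3 − 1 = 157.
t* = t_{0.025, 157} = 1.975189.
Margin = t* × SE = 1.975189 × 0.133 = 0.26270.
CI: -0.831 ± 0.26270 → (-1.094, -0.568).
With 95% confidence, each one-unit increase in weekly exercise hours is associated with a change of between -1.094 and -0.568 mmHg in systolic blood pressure, holding the other predictors fixed.

(-1.094, -0.568)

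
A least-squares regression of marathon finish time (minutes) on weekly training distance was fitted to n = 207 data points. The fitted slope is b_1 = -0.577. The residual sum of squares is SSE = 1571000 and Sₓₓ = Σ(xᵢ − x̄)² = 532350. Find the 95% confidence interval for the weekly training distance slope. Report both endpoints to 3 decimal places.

(-0.814, -0.340)

MSE = SSE/(n − 2) = 1571000/205 = 7663.41.
SE(b_1) = √(MSE/Sₓₓ) = √(7663.41/532350) = 0.119981.
df = n − 2 = 205.
t* = t_{0.025, 205} = 1.971603.
Margin = t* × SE = 1.971603 × 0.119981 = 0.23655.
CI: -0.577 ± 0.23655 → (-0.814, -0.340).
With 95% confidence, each one-unit increase in weekly training distance is associated with a change of between -0.814 and -0.340 minutes in marathon finish time.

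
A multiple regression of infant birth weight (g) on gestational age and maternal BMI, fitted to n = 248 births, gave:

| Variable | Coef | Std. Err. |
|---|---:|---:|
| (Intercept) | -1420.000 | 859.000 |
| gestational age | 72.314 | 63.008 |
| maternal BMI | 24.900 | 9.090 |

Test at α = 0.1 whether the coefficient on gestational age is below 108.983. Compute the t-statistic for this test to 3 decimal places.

Read off: b = 72.314, SE = 63.008 for gestational age.
H₀: β₁ = 108.983 vs H₁: β₁ < 108.983.
t = (72.314 − 108.983) / 63.008 = -0.582.
df = n − k − 1 = 248 − 2 − 1 = 245.
One-sided p ≈ 0.2806, which is ≥ 0.1, so fail to reject H₀.
The data do not give significant evidence that the true slope on gestational age is below 108.983 g per unit, holding the other predictors fixed.

t = -0.582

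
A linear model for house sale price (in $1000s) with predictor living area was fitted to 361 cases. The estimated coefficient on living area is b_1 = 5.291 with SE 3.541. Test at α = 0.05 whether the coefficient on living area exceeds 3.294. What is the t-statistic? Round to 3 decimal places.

H₀: β₁ = 3.294 vs H₁: β₁ > 3.294.
t = (b_1 − β₁⁰)/SE = (5.291 − 3.294) / 3.541 = 0.564.
df = n − 2 = 361 − 2 = 359.
One-sided p ≈ 0.2866, which is ≥ 0.05, so fail to reject H₀.
The data do not give significant evidence that the true slope on living area exceeds 3.294 $1000s per unit.

t = 0.564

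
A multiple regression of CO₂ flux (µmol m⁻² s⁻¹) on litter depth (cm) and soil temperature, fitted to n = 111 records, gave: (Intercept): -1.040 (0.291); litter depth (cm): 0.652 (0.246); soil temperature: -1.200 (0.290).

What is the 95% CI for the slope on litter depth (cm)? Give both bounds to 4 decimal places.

(0.1644, 1.1396)

Read off: b = 0.652, SE = 0.246 for litter depth (cm).
df = n − k − 1 = 111 − 2 − 1 = 108.
t* = t_{0.025, 108} = 1.982173.
Margin = t* × SE = 1.982173 × 0.246 = 0.487615.
CI: 0.652 ± 0.487615 → (0.1644, 1.1396).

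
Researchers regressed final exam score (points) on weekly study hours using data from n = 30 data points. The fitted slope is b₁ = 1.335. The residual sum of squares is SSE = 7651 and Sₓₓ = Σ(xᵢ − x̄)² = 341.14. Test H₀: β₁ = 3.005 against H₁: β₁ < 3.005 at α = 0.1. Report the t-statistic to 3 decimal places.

t = -1.866

MSE = SSE/(n − 2) = 7651/28 = 273.25.
SE(b₁) = √(MSE/Sₓₓ) = √(273.25/341.14) = 0.894981.
t = (1.335 − 3.005) / 0.894981 = -1.866.
df = n − 2 = 28.
One-sided p ≈ 0.0363, which is < 0.1, so reject H₀.
There is evidence that the true slope on weekly study hours is below 3.005 points per unit.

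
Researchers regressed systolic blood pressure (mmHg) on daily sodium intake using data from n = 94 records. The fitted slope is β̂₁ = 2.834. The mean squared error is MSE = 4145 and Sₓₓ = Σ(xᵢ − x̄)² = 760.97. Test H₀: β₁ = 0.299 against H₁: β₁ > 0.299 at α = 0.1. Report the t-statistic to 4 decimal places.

t = 1.0862

SE(β̂₁) = √(MSE/Sₓₓ) = √(4145/760.97) = 2.33388.
t = (2.834 − 0.299) / 2.33388 = 1.0862.
df = n − 2 = 92.
One-sided p ≈ 0.1401, which is ≥ 0.1, so fail to reject H₀.
The data do not give significant evidence that the true slope on daily sodium intake exceeds 0.299 mmHg per unit.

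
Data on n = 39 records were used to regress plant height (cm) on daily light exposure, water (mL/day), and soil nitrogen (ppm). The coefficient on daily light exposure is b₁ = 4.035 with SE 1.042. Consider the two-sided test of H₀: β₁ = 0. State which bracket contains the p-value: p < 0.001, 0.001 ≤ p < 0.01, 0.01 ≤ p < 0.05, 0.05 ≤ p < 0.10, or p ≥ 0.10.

t = 4.035 / 1.042 = 3.872.
df = n − k − 1 = 39 − 3 − 1 = 35.
Two-sided p = 2·P(T_{35} > |t|) ≈ 0.0005.
So p < 0.001.

p < 0.001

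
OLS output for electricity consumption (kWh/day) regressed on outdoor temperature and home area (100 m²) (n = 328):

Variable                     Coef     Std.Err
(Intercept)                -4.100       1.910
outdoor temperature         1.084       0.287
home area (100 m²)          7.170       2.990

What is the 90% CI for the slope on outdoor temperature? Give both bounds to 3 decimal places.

Read off: b = 1.084, SE = 0.287 for outdoor temperature.
df = n − k − 1 = 328 − 2 − 1 = 325.
t* = t_{0.05, 325} = 1.649556.
Margin = t* × SE = 1.649556 × 0.287 = 0.47342.
CI: 1.084 ± 0.47342 → (0.611, 1.557).

(0.611, 1.557)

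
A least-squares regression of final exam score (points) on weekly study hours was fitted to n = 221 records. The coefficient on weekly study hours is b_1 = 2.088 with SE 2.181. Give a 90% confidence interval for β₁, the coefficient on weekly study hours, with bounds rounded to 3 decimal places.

(-1.515, 5.691)

df = n − 2 = 221 − 2 = 219.
t* = t_{0.05, 219} = 1.651841.
Margin = t* × SE = 1.651841 × 2.181 = 3.60267.
CI: 2.088 ± 3.60267 → (-1.515, 5.691).
With 90% confidence, each one-unit increase in weekly study hours is associated with a change of between -1.515 and 5.691 points in final exam score.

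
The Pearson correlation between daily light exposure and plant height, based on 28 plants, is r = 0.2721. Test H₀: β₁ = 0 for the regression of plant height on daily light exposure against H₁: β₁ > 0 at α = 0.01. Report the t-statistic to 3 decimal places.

t = r·√(n − 2)/√(1 − r²) = 0.2721·√26/√0.925962 = 1.442.
df = n − 2 = 26.
One-sided p ≈ 0.0806, which is ≥ 0.01, so fail to reject H₀.
The data do not give significant evidence of a linear association between daily light exposure and plant height.

t = 1.442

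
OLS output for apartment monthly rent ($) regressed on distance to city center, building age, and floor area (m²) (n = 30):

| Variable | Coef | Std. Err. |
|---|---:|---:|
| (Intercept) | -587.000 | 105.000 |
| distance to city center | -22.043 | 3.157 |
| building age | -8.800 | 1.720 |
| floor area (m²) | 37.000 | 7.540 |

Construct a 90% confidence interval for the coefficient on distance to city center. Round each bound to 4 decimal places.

(-27.4276, -16.6584)

Read off: b = -22.043, SE = 3.157 for distance to city center.
df = n − k − 1 = 30 − 3 − 1 = 26.
t* = t_{0.05, 26} = 1.705618.
Margin = t* × SE = 1.705618 × 3.157 = 5.384636.
CI: -22.043 ± 5.384636 → (-27.4276, -16.6584).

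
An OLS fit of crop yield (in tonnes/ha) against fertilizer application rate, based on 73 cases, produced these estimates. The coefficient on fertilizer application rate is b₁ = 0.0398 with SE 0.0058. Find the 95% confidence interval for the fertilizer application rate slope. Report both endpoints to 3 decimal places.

df = n − 2 = 73 − 2 = 71.
t* = t_{0.025, 71} = 1.993943.
Margin = t* × SE = 1.993943 × 0.0058 = 0.01156.
CI: 0.0398 ± 0.01156 → (0.028, 0.051).
With 95% confidence, each one-unit increase in fertilizer application rate is associated with a change of between 0.028 and 0.051 tonnes/ha in crop yield.

(0.028, 0.051)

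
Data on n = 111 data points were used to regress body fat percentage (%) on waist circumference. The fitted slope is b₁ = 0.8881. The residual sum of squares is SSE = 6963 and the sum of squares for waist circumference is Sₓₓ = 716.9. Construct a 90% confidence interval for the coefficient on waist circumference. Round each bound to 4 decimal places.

MSE = SSE/(n − 2) = 6963/109 = 63.8807.
SE(b₁) = √(MSE/Sₓₓ) = √(63.8807/716.9) = 0.298508.
df = n − 2 = 109.
t* = t_{0.05, 109} = 1.658953.
Margin = t* × SE = 1.658953 × 0.298508 = 0.495211.
CI: 0.8881 ± 0.495211 → (0.3929, 1.3833).
With 90% confidence, each one-unit increase in waist circumference is associated with a change of between 0.3929 and 1.3833 % in body fat percentage.

(0.3929, 1.3833)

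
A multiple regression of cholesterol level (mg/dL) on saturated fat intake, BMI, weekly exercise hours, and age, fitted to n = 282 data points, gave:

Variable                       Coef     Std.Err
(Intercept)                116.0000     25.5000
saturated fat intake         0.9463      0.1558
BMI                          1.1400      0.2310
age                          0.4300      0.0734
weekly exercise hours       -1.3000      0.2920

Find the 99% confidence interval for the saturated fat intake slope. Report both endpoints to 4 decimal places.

(0.5422, 1.3504)

Read off: b = 0.9463, SE = 0.1558 for saturated fat intake.
df = n − k − 1 = 282 − 4 − 1 = 277.
t* = t_{0.005, 277} = 2.593694.
Margin = t* × SE = 2.593694 × 0.1558 = 0.404098.
CI: 0.9463 ± 0.404098 → (0.5422, 1.3504).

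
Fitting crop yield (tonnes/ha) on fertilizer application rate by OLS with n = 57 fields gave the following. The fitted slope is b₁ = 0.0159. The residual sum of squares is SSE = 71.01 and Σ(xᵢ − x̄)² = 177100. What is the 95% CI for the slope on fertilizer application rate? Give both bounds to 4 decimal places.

MSE = SSE/(n − 2) = 71.01/55 = 1.29109.
SE(b₁) = √(MSE/Sₓₓ) = √(1.29109/177100) = 0.00270003.
df = n − 2 = 55.
t* = t_{0.025, 55} = 2.004045.
Margin = t* × SE = 2.004045 × 0.00270003 = 0.005411.
CI: 0.0159 ± 0.005411 → (0.0105, 0.0213).
With 95% confidence, each one-unit increase in fertilizer application rate is associated with a change of between 0.0105 and 0.0213 tonnes/ha in crop yield.

(0.0105, 0.0213)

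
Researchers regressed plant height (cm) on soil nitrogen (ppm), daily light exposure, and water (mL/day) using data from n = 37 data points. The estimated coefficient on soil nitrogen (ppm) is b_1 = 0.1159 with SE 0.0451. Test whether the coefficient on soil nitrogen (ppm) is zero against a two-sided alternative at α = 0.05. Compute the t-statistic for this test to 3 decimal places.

t = 2.570

H₀: β₁ = 0 vs H₁: β₁ ≠ 0.
t = (b_1 − β₁⁰)/SE = 0.1159 / 0.0451 = 2.570.
df = n − k − 1 = 37 − 3 − 1 = 33.
Two-sided p ≈ 0.0149, which is < 0.05, so reject H₀.
There is evidence that soil nitrogen (ppm) is associated with plant height, holding the other predictors fixed.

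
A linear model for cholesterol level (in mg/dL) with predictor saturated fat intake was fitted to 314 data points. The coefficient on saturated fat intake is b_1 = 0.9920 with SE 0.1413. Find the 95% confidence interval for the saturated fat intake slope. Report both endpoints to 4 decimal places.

(0.7140, 1.2700)

df = n − 2 = 314 − 2 = 312.
t* = t_{0.025, 312} = 1.967596.
Margin = t* × SE = 1.967596 × 0.1413 = 0.278021.
CI: 0.9920 ± 0.278021 → (0.7140, 1.2700).
With 95% confidence, each one-unit increase in saturated fat intake is associated with a change of between 0.7140 and 1.2700 mg/dL in cholesterol level.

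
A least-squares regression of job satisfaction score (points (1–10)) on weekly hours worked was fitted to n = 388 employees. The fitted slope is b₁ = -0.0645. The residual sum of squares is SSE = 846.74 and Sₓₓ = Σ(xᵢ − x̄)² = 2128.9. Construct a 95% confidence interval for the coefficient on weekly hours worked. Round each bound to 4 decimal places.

MSE = SSE/(n − 2) = 846.74/386 = 2.19363.
SE(b₁) = √(MSE/Sₓₓ) = √(2.19363/2128.9) = 0.0320999.
df = n − 2 = 386.
t* = t_{0.025, 386} = 1.966129.
Margin = t* × SE = 1.966129 × 0.0320999 = 0.063113.
CI: -0.0645 ± 0.063113 → (-0.1276, -0.0014).
With 95% confidence, each one-unit increase in weekly hours worked is associated with a change of between -0.1276 and -0.0014 points (1–10) in job satisfaction score.

(-0.1276, -0.0014)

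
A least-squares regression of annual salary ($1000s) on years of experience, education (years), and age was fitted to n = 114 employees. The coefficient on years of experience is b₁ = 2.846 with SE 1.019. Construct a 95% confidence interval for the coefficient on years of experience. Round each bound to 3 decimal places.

(0.827, 4.865)

df = n − k − 1 = 114 − 3 − 1 = 110.
t* = t_{0.025, 110} = 1.981765.
Margin = t* × SE = 1.981765 × 1.019 = 2.01942.
CI: 2.846 ± 2.01942 → (0.827, 4.865).
With 95% confidence, each one-unit increase in years of experience is associated with a change of between 0.827 and 4.865 $1000s in annual salary, holding the other predictors fixed.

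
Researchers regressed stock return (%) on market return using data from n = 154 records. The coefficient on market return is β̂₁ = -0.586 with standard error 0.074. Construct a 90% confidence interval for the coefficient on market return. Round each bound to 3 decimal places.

(-0.708, -0.464)

df = n − 2 = 154 − 2 = 152.
t* = t_{0.05, 152} = 1.65494.
Margin = t* × SE = 1.65494 × 0.074 = 0.12247.
CI: -0.586 ± 0.12247 → (-0.708, -0.464).
With 90% confidence, each one-unit increase in market return is associated with a change of between -0.708 and -0.464 % in stock return.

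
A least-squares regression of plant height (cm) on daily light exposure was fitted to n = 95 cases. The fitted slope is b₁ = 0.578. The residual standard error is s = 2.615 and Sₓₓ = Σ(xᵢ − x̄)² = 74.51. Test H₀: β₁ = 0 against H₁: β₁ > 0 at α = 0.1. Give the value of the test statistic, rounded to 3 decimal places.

SE(b₁) = s/√Sₓₓ = 2.615/√74.51 = 0.302945.
t = 0.578 / 0.302945 = 1.908.
df = n − 2 = 93.
One-sided p ≈ 0.0297, which is < 0.1, so reject H₀.
There is evidence that the true slope on daily light exposure is positive.

t = 1.908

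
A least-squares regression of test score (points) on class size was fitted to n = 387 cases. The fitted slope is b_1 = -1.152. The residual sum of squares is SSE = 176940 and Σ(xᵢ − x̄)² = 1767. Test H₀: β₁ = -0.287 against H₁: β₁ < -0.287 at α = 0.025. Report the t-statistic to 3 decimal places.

MSE = SSE/(n − 2) = 176940/385 = 459.584.
SE(b_1) = √(MSE/Sₓₓ) = √(459.584/1767) = 0.509993.
t = (-1.152 − (-0.287)) / 0.509993 = -1.696.
df = n − 2 = 385.
One-sided p ≈ 0.0453, which is ≥ 0.025, so fail to reject H₀.
The data do not give significant evidence that the true slope on class size is below -0.287 points per unit.

t = -1.696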